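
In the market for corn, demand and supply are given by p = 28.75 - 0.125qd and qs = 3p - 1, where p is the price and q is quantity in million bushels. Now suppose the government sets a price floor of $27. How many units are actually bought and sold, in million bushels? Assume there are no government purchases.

14

Rearranging demand gives qd = 230 - 8p. Setting quantity demanded equal to quantity supplied, 230 - 8p = 3p - 1, gives p* = 21 and q* = 62.
Because the floor (27) lies above the market-clearing price, it is binding.
At p = 27: qd = 230 - 8·27 = 14 and qs = 3·27 - 1 = 80.
The quantity actually transacted is the short side, demand: 14.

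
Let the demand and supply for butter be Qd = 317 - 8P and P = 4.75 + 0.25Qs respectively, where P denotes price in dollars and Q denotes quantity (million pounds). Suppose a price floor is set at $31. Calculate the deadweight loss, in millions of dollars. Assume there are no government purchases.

Rearranging supply gives Qs = 4P - 19. In a free market, 317 - 8P = 4P - 19 gives the equilibrium P* = 28, Q* = 93.
Because the floor (31) lies above the market-clearing price, it is binding.
At P = 31: Qd = 317 - 8·31 = 69 and Qs = 4·31 - 19 = 105.
Quantity traded falls to 69. At Q = 69 the demand price is (317 - 69)/8 = 31 and the supply price is (19 + 69)/4 = 22.
Deadweight loss = ½ · (31 - 22) · (93 - 69) = ½ · 9 · 24 = 108.

108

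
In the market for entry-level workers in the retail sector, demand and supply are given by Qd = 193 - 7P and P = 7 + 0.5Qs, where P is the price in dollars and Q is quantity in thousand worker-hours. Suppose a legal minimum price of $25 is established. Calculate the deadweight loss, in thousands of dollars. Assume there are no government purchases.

63

Rearranging supply gives Qs = 2P - 14. In a free market, 193 - 7P = 2P - 14 gives the equilibrium P* = 23, Q* = 32.
Because the floor (25) lies above the market-clearing price, it is binding.
At P = 25: Qd = 193 - 7·25 = 18 and Qs = 2·25 - 14 = 36.
Quantity traded falls to 18. At Q = 18 the demand price is (193 - 18)/7 = 25 and the supply price is (14 + 18)/2 = 16.
Deadweight loss = ½ · (25 - 16) · (32 - 18) = ½ · 9 · 14 = 63.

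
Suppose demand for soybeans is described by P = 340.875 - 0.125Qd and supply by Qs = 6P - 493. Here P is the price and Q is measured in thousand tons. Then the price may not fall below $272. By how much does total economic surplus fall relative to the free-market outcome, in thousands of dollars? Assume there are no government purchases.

16464

Rearranging demand gives Qd = 2727 - 8P. Equilibrium: 2727 - 8P = 6P - 493, so 3220 = 14P and P* = 230, Q* = 887.
Since 272 > 230, the floor is binding.
At P = 272: Qd = 2727 - 8·272 = 551 and Qs = 6·272 - 493 = 1139.
Quantity traded falls to 551. At Q = 551 the demand price is (2727 - 551)/8 = 272 and the supply price is (493 + 551)/6 = 174.
Deadweight loss = ½ · (272 - 174) · (887 - 551) = ½ · 98 · 336 = 16464.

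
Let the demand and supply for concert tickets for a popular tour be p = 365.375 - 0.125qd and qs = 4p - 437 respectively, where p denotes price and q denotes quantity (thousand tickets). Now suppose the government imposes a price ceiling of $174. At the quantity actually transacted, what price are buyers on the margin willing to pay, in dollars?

Rearranging demand gives qd = 2923 - 8p. In a free market, 2923 - 8p = 4p - 437 gives the equilibrium p* = 280, q* = 683.
Since 174 < 280, the ceiling is binding.
At p = 174: qd = 2923 - 8·174 = 1531 and qs = 4·174 - 437 = 259.
Only 259 units reach the market. On the demand curve, the marginal buyer's willingness to pay at q = 259 is (2923 - 259)/8 = 333.

333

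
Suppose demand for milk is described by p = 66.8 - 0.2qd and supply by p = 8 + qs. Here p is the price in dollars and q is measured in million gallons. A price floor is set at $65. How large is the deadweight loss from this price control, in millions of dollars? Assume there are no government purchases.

960

Rearranging demand gives qd = 334 - 5p; rearranging supply gives qs = p - 8. Setting quantity demanded equal to quantity supplied, 334 - 5p = p - 8, gives p* = 57 and q* = 49.
Because the floor (65) lies above the market-clearing price, it is binding.
At p = 65: qd = 334 - 5·65 = 9 and qs = 65 - 8 = 57.
Quantity traded falls to 9. At q = 9 the demand price is (334 - 9)/5 = 65 and the supply price is 8 + 9 = 17.
Deadweight loss = ½ · (65 - 17) · (49 - 9) = ½ · 48 · 40 = 960.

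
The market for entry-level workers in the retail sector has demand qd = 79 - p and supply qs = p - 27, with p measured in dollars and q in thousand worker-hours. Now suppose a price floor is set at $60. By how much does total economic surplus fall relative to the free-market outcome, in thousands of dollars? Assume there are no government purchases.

49

In a free market, 79 - p = p - 27 gives the equilibrium p* = 53, q* = 26.
Since 60 > 53, the floor is binding.
At p = 60: qd = 79 - 60 = 19 and qs = 60 - 27 = 33.
Quantity traded falls to 19. At q = 19 the demand price is 79 - 19 = 60 and the supply price is 27 + 19 = 46.
Deadweight loss = ½ · (60 - 46) · (26 - 19) = ½ · 14 · 7 = 49.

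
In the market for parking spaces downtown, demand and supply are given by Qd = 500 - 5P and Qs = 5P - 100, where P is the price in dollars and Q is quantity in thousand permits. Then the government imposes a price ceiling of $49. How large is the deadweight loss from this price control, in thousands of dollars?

605

Equilibrium: 500 - 5P = 5P - 100, so 600 = 10P and P* = 60, Q* = 200.
Since 49 < 60, the ceiling is binding.
At P = 49: Qd = 500 - 5·49 = 255 and Qs = 5·49 - 100 = 145.
Quantity traded falls to 145. At Q = 145 the demand price is (500 - 145)/5 = 71 and the supply price is (100 + 145)/5 = 49.
Deadweight loss = ½ · (71 - 49) · (200 - 145) = ½ · 22 · 55 = 605.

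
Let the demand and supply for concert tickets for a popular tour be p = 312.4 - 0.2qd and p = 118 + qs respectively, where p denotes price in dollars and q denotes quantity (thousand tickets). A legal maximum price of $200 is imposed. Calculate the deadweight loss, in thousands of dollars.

3840

Rearranging demand gives qd = 1562 - 5p; rearranging supply gives qs = p - 118. Without the control the market clears where 1562 - 5p = p - 118, i.e. p* = 280 and q* = 162.
Because the ceiling (200) lies below the market-clearing price, it is binding.
At p = 200: qd = 1562 - 5·200 = 562 and qs = 200 - 118 = 82.
Quantity traded falls to 82. At q = 82 the demand price is (1562 - 82)/5 = 296 and the supply price is 118 + 82 = 200.
Deadweight loss = ½ · (296 - 200) · (162 - 82) = ½ · 96 · 80 = 3840.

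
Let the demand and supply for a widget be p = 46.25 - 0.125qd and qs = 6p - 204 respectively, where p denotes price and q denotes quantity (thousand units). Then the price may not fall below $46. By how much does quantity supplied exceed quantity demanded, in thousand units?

70

Rearranging demand gives qd = 370 - 8p. Equilibrium: 370 - 8p = 6p - 204, so 574 = 14p and p* = 41, q* = 42.
Because the floor (46) lies above the market-clearing price, it is binding.
At p = 46: qd = 370 - 8·46 = 2 and qs = 6·46 - 204 = 72.
Surplus = qs - qd = 72 - 2 = 70.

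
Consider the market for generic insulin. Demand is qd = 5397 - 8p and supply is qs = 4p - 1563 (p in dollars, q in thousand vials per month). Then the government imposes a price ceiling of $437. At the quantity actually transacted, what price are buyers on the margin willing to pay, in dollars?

Without the control the market clears where 5397 - 8p = 4p - 1563, i.e. p* = 580 and q* = 757.
Because the ceiling (437) lies below the market-clearing price, it is binding.
At p = 437: qd = 5397 - 8·437 = 1901 and qs = 4·437 - 1563 = 185.
Only 185 units reach the market. On the demand curve, the marginal buyer's willingness to pay at q = 185 is (5397 - 185)/8 = 651.5.

651.5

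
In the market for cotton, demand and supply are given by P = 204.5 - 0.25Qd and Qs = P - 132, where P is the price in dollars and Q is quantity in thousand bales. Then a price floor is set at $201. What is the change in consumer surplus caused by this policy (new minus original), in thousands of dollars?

Rearranging demand gives Qd = 818 - 4P. In a free market, 818 - 4P = P - 132 gives the equilibrium P* = 190, Q* = 58.
Since 201 > 190, the floor is binding.
At P = 201: Qd = 818 - 4·201 = 14 and Qs = 201 - 132 = 69.
Consumer surplus without the control is ½ · (204.5 - 190) · 58 = 420.5.
With the floor, consumers buy 14 units at 201, so CS = ½ · (204.5 - 201) · 14 = 24.5.
Change in consumer surplus = 24.5 - 420.5 = -396.

-396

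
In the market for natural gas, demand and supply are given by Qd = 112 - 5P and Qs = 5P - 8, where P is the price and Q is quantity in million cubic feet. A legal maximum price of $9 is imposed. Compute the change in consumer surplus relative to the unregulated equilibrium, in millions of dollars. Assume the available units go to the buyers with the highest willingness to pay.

Without the control the market clears where 112 - 5P = 5P - 8, i.e. P* = 12 and Q* = 52.
The ceiling of 9 is below the equilibrium price 12, so it binds.
At P = 9: Qd = 112 - 5·9 = 67 and Qs = 5·9 - 8 = 37.
Consumer surplus without the control is ½ · (22.4 - 12) · 52 = 270.4.
With the ceiling, 37 units are sold at 9 (assume they go to the highest-value buyers). The demand price at Q = 37 is 15, so CS = ½ · [(22.4 - 9) + (15 - 9)] · 37 = 358.9.
Change in consumer surplus = 358.9 - 270.4 = 88.5.

88.5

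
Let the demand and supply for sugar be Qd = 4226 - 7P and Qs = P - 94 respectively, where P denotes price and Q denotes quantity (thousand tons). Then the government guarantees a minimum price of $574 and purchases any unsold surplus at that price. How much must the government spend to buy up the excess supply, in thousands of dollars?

Equilibrium: 4226 - 7P = P - 94, so 4320 = 8P and P* = 540, Q* = 446.
Since 574 > 540, the floor is binding.
At P = 574: Qd = 4226 - 7·574 = 208 and Qs = 574 - 94 = 480.
Surplus = Qs - Qd = 272.
Government expenditure = surplus × support price = 272 × 574 = 156128.

156128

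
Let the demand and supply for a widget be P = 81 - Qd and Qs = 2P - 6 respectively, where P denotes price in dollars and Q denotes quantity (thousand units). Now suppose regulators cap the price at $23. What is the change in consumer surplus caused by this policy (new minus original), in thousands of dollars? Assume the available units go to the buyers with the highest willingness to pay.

168

Rearranging demand gives Qd = 81 - P. Without the control the market clears where 81 - P = 2P - 6, i.e. P* = 29 and Q* = 52.
Since 23 < 29, the ceiling is binding.
At P = 23: Qd = 81 - 23 = 58 and Qs = 2·23 - 6 = 40.
Consumer surplus without the control is ½ · (81 - 29) · 52 = 1352.
With the ceiling, 40 units are sold at 23 (assume they go to the highest-value buyers). The demand price at Q = 40 is 41, so CS = ½ · [(81 - 23) + (41 - 23)] · 40 = 1520.
Change in consumer surplus = 1520 - 1352 = 168.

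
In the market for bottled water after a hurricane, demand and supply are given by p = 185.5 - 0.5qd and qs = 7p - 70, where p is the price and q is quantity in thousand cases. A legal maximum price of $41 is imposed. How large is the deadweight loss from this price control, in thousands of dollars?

Rearranging demand gives qd = 371 - 2p. In a free market, 371 - 2p = 7p - 70 gives the equilibrium p* = 49, q* = 273.
Since 41 < 49, the ceiling is binding.
At p = 41: qd = 371 - 2·41 = 289 and qs = 7·41 - 70 = 217.
Quantity traded falls to 217. At q = 217 the demand price is (371 - 217)/2 = 77 and the supply price is (70 + 217)/7 = 41.
Deadweight loss = ½ · (77 - 41) · (273 - 217) = ½ · 36 · 56 = 1008.

1008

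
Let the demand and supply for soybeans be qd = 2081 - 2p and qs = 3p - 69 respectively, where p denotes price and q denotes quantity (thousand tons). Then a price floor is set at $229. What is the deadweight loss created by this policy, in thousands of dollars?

0

Equilibrium: 2081 - 2p = 3p - 69, so 2150 = 5p and p* = 430, q* = 1221.
Since 229 is below p* = 430, the floor does not bind and the free-market outcome prevails.
Since the control does not bind, no trades are prevented and deadweight loss is zero.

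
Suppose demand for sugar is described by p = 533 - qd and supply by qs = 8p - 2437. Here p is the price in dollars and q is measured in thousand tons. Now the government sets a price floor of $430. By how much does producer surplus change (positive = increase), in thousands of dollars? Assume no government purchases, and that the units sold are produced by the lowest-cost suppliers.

Rearranging demand gives qd = 533 - p. Setting quantity demanded equal to quantity supplied, 533 - p = 8p - 2437, gives p* = 330 and q* = 203.
Because the floor (430) lies above the market-clearing price, it is binding.
At p = 430: qd = 533 - 430 = 103 and qs = 8·430 - 2437 = 1003.
Producer surplus without the control is ½ · (330 - 304.625) · 203 = 2575.5625.
With the floor, 103 units are sold at 430. The supply price at q = 103 is 317.5, so PS = ½ · [(430 - 304.625) + (430 - 317.5)] · 103 = 12250.5625.
Change in producer surplus = 12250.5625 - 2575.5625 = 9675.

9675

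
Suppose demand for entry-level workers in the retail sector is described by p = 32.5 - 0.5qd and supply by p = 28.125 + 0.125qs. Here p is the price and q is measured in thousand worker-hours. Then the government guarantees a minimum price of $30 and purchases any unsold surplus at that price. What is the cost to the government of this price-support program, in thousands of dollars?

300

Rearranging demand gives qd = 65 - 2p; rearranging supply gives qs = 8p - 225. Without the control the market clears where 65 - 2p = 8p - 225, i.e. p* = 29 and q* = 7.
Because the floor (30) lies above the market-clearing price, it is binding.
At p = 30: qd = 65 - 2·30 = 5 and qs = 8·30 - 225 = 15.
Surplus = qs - qd = 10.
Government expenditure = surplus × support price = 10 × 30 = 300.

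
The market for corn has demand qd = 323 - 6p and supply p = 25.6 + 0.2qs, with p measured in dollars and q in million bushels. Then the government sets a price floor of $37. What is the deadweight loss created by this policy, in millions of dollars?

0

Rearranging supply gives qs = 5p - 128. Setting quantity demanded equal to quantity supplied, 323 - 6p = 5p - 128, gives p* = 41 and q* = 77.
Since 37 is below p* = 41, the floor does not bind and the free-market outcome prevails.
Since the control does not bind, no trades are prevented and deadweight loss is zero.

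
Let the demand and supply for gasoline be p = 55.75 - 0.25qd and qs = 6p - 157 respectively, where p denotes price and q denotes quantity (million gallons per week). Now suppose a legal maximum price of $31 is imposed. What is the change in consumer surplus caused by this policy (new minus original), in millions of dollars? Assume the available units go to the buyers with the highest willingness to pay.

Rearranging demand gives qd = 223 - 4p. Equilibrium: 223 - 4p = 6p - 157, so 380 = 10p and p* = 38, q* = 71.
The ceiling of 31 is below the equilibrium price 38, so it binds.
At p = 31: qd = 223 - 4·31 = 99 and qs = 6·31 - 157 = 29.
Consumer surplus without the control is ½ · (55.75 - 38) · 71 = 630.125.
With the ceiling, 29 units are sold at 31 (assume they go to the highest-value buyers). The demand price at q = 29 is 48.5, so CS = ½ · [(55.75 - 31) + (48.5 - 31)] · 29 = 612.625.
Change in consumer surplus = 612.625 - 630.125 = -17.5.

-17.5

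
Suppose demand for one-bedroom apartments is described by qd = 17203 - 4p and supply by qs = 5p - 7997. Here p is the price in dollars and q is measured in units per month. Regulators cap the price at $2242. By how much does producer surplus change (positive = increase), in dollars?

-2571264

Equilibrium: 17203 - 4p = 5p - 7997, so 25200 = 9p and p* = 2800, q* = 6003.
Since 2242 < 2800, the ceiling is binding.
At p = 2242: qd = 17203 - 4·2242 = 8235 and qs = 5·2242 - 7997 = 3213.
Producer surplus without the control is ½ · (2800 - 1599.4) · 6003 = 3603600.9.
With the ceiling, producers sell 3213 units at 2242, so PS = ½ · (2242 - 1599.4) · 3213 = 1032336.9.
Change in producer surplus = 1032336.9 - 3603600.9 = -2571264.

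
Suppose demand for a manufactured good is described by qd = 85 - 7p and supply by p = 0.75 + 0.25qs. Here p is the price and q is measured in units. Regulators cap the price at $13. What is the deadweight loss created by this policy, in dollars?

0

Rearranging supply gives qs = 4p - 3. Equilibrium: 85 - 7p = 4p - 3, so 88 = 11p and p* = 8, q* = 29.
Since 13 is above p* = 8, the ceiling does not bind and the free-market outcome prevails.
Since the control does not bind, no trades are prevented and deadweight loss is zero.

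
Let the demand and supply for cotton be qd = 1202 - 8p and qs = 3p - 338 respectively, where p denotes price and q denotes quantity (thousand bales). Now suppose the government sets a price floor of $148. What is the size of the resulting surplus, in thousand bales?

Without the control the market clears where 1202 - 8p = 3p - 338, i.e. p* = 140 and q* = 82.
Since 148 > 140, the floor is binding.
At p = 148: qd = 1202 - 8·148 = 18 and qs = 3·148 - 338 = 106.
Surplus = qs - qd = 106 - 18 = 88.

88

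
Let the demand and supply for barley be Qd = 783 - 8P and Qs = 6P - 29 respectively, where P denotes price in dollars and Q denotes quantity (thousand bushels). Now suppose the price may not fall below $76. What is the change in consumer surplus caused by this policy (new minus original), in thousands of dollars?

Without the control the market clears where 783 - 8P = 6P - 29, i.e. P* = 58 and Q* = 319.
Because the floor (76) lies above the market-clearing price, it is binding.
At P = 76: Qd = 783 - 8·76 = 175 and Qs = 6·76 - 29 = 427.
Consumer surplus without the control is ½ · (97.875 - 58) · 319 = 6360.0625.
With the floor, consumers buy 175 units at 76, so CS = ½ · (97.875 - 76) · 175 = 1914.0625.
Change in consumer surplus = 1914.0625 - 6360.0625 = -4446.

-4446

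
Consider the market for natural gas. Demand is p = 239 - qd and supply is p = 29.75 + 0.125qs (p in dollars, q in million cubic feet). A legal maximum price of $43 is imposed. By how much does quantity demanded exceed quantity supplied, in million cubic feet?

90

Rearranging demand gives qd = 239 - p; rearranging supply gives qs = 8p - 238. Equilibrium: 239 - p = 8p - 238, so 477 = 9p and p* = 53, q* = 186.
Because the ceiling (43) lies below the market-clearing price, it is binding.
At p = 43: qd = 239 - 43 = 196 and qs = 8·43 - 238 = 106.
Shortage = qd - qs = 196 - 106 = 90.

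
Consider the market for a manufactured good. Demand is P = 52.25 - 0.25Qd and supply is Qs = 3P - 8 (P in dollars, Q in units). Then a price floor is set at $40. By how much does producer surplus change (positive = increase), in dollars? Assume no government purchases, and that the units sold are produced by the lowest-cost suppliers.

225

Rearranging demand gives Qd = 209 - 4P. Setting quantity demanded equal to quantity supplied, 209 - 4P = 3P - 8, gives P* = 31 and Q* = 85.
Since 40 > 31, the floor is binding.
At P = 40: Qd = 209 - 4·40 = 49 and Qs = 3·40 - 8 = 112.
Producer surplus without the control is ½ · (31 - 8/3) · 85 = 7225/6.
With the floor, 49 units are sold at 40. The supply price at Q = 49 is 19, so PS = ½ · [(40 - 8/3) + (40 - 19)] · 49 = 8575/6.
Change in producer surplus = 8575/6 - 7225/6 = 225.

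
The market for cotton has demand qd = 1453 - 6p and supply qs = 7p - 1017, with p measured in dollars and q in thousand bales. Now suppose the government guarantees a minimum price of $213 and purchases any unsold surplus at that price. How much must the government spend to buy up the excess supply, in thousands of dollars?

In a free market, 1453 - 6p = 7p - 1017 gives the equilibrium p* = 190, q* = 313.
The floor of 213 is above the equilibrium price 190, so it binds.
At p = 213: qd = 1453 - 6·213 = 175 and qs = 7·213 - 1017 = 474.
Surplus = qs - qd = 299.
Government expenditure = surplus × support price = 299 × 213 = 63687.

63687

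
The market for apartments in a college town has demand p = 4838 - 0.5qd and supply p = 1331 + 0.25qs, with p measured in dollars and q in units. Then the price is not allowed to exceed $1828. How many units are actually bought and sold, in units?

Rearranging demand gives qd = 9676 - 2p; rearranging supply gives qs = 4p - 5324. Setting quantity demanded equal to quantity supplied, 9676 - 2p = 4p - 5324, gives p* = 2500 and q* = 4676.
Since 1828 < 2500, the ceiling is binding.
At p = 1828: qd = 9676 - 2·1828 = 6020 and qs = 4·1828 - 5324 = 1988.
The quantity actually transacted is the short side, supply: 1988.

1988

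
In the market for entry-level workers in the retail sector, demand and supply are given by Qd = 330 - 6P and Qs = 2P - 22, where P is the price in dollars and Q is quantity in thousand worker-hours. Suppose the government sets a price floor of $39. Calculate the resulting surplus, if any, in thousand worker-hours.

0

Setting quantity demanded equal to quantity supplied, 330 - 6P = 2P - 22, gives P* = 44 and Q* = 66.
The floor of 39 is below the equilibrium price 44, so it is not binding; the market clears at P* = 44, Q* = 66.
Since the control does not bind, there is no surplus.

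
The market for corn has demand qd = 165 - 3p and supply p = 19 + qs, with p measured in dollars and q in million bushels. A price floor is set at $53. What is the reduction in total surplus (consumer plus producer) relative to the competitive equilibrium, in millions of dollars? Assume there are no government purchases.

Rearranging supply gives qs = p - 19. Setting quantity demanded equal to quantity supplied, 165 - 3p = p - 19, gives p* = 46 and q* = 27.
Because the floor (53) lies above the market-clearing price, it is binding.
At p = 53: qd = 165 - 3·53 = 6 and qs = 53 - 19 = 34.
Quantity traded falls to 6. At q = 6 the demand price is (165 - 6)/3 = 53 and the supply price is 19 + 6 = 25.
Deadweight loss = ½ · (53 - 25) · (27 - 6) = ½ · 28 · 21 = 294.

294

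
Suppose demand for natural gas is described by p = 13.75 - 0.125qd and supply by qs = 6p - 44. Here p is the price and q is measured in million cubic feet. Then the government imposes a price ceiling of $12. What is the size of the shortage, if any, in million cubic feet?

0

Rearranging demand gives qd = 110 - 8p. Equilibrium: 110 - 8p = 6p - 44, so 154 = 14p and p* = 11, q* = 22.
Since 12 is above p* = 11, the ceiling does not bind and the free-market outcome prevails.
Since the control does not bind, there is no shortage.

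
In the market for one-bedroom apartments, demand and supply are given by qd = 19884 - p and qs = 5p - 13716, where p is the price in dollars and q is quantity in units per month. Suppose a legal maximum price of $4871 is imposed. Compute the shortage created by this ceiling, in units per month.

In a free market, 19884 - p = 5p - 13716 gives the equilibrium p* = 5600, q* = 14284.
Because the ceiling (4871) lies below the market-clearing price, it is binding.
At p = 4871: qd = 19884 - 4871 = 15013 and qs = 5·4871 - 13716 = 10639.
Shortage = qd - qs = 15013 - 10639 = 4374.

4374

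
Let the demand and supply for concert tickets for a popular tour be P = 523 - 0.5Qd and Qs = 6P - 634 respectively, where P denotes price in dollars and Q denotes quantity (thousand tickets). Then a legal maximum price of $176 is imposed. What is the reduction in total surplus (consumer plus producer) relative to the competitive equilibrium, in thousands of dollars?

Rearranging demand gives Qd = 1046 - 2P. Equilibrium: 1046 - 2P = 6P - 634, so 1680 = 8P and P* = 210, Q* = 626.
Since 176 < 210, the ceiling is binding.
At P = 176: Qd = 1046 - 2·176 = 694 and Qs = 6·176 - 634 = 422.
Quantity traded falls to 422. At Q = 422 the demand price is (1046 - 422)/2 = 312 and the supply price is (634 + 422)/6 = 176.
Deadweight loss = ½ · (312 - 176) · (626 - 422) = ½ · 136 · 204 = 13872.

13872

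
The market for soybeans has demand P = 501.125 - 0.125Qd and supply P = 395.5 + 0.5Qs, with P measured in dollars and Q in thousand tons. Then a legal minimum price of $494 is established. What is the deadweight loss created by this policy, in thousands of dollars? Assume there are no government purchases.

3920

Rearranging demand gives Qd = 4009 - 8P; rearranging supply gives Qs = 2P - 791. Equilibrium: 4009 - 8P = 2P - 791, so 4800 = 10P and P* = 480, Q* = 169.
Because the floor (494) lies above the market-clearing price, it is binding.
At P = 494: Qd = 4009 - 8·494 = 57 and Qs = 2·494 - 791 = 197.
Quantity traded falls to 57. At Q = 57 the demand price is (4009 - 57)/8 = 494 and the supply price is (791 + 57)/2 = 424.
Deadweight loss = ½ · (494 - 424) · (169 - 57) = ½ · 70 · 112 = 3920.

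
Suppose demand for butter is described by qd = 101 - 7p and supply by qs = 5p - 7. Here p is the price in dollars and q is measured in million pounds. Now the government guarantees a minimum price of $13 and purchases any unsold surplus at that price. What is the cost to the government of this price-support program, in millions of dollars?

Setting quantity demanded equal to quantity supplied, 101 - 7p = 5p - 7, gives p* = 9 and q* = 38.
Since 13 > 9, the floor is binding.
At p = 13: qd = 101 - 7·13 = 10 and qs = 5·13 - 7 = 58.
Surplus = qs - qd = 48.
Government expenditure = surplus × support price = 48 × 13 = 624.

624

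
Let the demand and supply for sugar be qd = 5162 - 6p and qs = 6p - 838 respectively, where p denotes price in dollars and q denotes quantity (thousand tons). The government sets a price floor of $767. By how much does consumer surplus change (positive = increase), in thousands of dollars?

Without the control the market clears where 5162 - 6p = 6p - 838, i.e. p* = 500 and q* = 2162.
Since 767 > 500, the floor is binding.
At p = 767: qd = 5162 - 6·767 = 560 and qs = 6·767 - 838 = 3764.
Consumer surplus without the control is ½ · (2581/3 - 500) · 2162 = 1168561/3.
With the floor, consumers buy 560 units at 767, so CS = ½ · (2581/3 - 767) · 560 = 78400/3.
Change in consumer surplus = 78400/3 - 1168561/3 = -363387.

-363387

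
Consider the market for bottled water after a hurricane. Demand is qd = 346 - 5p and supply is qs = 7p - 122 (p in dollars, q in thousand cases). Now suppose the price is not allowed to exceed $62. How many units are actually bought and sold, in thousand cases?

151

Equilibrium: 346 - 5p = 7p - 122, so 468 = 12p and p* = 39, q* = 151.
The ceiling of 62 is above the equilibrium price 39, so it is not binding; the market clears at p* = 39, q* = 151.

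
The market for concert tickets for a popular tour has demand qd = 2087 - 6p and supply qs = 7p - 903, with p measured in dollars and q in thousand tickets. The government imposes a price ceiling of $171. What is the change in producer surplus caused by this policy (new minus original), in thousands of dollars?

Setting quantity demanded equal to quantity supplied, 2087 - 6p = 7p - 903, gives p* = 230 and q* = 707.
Because the ceiling (171) lies below the market-clearing price, it is binding.
At p = 171: qd = 2087 - 6·171 = 1061 and qs = 7·171 - 903 = 294.
Producer surplus without the control is ½ · (230 - 129) · 707 = 35703.5.
With the ceiling, producers sell 294 units at 171, so PS = ½ · (171 - 129) · 294 = 6174.
Change in producer surplus = 6174 - 35703.5 = -29529.5.

-29529.5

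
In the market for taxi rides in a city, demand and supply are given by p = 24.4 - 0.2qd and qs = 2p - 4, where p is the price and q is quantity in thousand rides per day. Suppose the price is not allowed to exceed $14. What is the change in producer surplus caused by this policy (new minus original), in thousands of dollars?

Rearranging demand gives qd = 122 - 5p. Without the control the market clears where 122 - 5p = 2p - 4, i.e. p* = 18 and q* = 32.
Since 14 < 18, the ceiling is binding.
At p = 14: qd = 122 - 5·14 = 52 and qs = 2·14 - 4 = 24.
Producer surplus without the control is ½ · (18 - 2) · 32 = 256.
With the ceiling, producers sell 24 units at 14, so PS = ½ · (14 - 2) · 24 = 144.
Change in producer surplus = 144 - 256 = -112.

-112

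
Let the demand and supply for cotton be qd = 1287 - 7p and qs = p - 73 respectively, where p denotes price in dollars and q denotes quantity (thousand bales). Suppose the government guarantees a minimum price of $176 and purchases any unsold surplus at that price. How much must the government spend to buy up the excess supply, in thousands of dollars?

8448

Equilibrium: 1287 - 7p = p - 73, so 1360 = 8p and p* = 170, q* = 97.
Since 176 > 170, the floor is binding.
At p = 176: qd = 1287 - 7·176 = 55 and qs = 176 - 73 = 103.
Surplus = qs - qd = 48.
Government expenditure = surplus × support price = 48 × 176 = 8448.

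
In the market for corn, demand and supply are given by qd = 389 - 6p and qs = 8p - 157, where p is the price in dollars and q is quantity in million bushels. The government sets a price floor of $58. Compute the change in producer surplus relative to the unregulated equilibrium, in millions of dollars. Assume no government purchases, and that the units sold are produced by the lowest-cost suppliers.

Equilibrium: 389 - 6p = 8p - 157, so 546 = 14p and p* = 39, q* = 155.
Since 58 > 39, the floor is binding.
At p = 58: qd = 389 - 6·58 = 41 and qs = 8·58 - 157 = 307.
Producer surplus without the control is ½ · (39 - 19.625) · 155 = 1501.5625.
With the floor, 41 units are sold at 58. The supply price at q = 41 is 24.75, so PS = ½ · [(58 - 19.625) + (58 - 24.75)] · 41 = 1468.3125.
Change in producer surplus = 1468.3125 - 1501.5625 = -33.25.

-33.25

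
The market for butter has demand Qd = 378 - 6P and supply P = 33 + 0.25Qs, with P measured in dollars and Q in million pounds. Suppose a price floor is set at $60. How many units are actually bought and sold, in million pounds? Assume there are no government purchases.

Rearranging supply gives Qs = 4P - 132. Equilibrium: 378 - 6P = 4P - 132, so 510 = 10P and P* = 51, Q* = 72.
Because the floor (60) lies above the market-clearing price, it is binding.
At P = 60: Qd = 378 - 6·60 = 18 and Qs = 4·60 - 132 = 108.
The quantity actually transacted is the short side, demand: 18.

18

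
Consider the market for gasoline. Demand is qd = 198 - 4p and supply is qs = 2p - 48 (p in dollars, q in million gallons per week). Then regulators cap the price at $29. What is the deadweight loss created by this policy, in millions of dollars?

216

In a free market, 198 - 4p = 2p - 48 gives the equilibrium p* = 41, q* = 34.
Because the ceiling (29) lies below the market-clearing price, it is binding.
At p = 29: qd = 198 - 4·29 = 82 and qs = 2·29 - 48 = 10.
Quantity traded falls to 10. At q = 10 the demand price is (198 - 10)/4 = 47 and the supply price is (48 + 10)/2 = 29.
Deadweight loss = ½ · (47 - 29) · (34 - 10) = ½ · 18 · 24 = 216.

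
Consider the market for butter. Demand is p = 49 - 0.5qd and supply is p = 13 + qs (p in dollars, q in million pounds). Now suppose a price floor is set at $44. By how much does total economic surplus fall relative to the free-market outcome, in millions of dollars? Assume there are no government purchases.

Rearranging demand gives qd = 98 - 2p; rearranging supply gives qs = p - 13. In a free market, 98 - 2p = p - 13 gives the equilibrium p* = 37, q* = 24.
Because the floor (44) lies above the market-clearing price, it is binding.
At p = 44: qd = 98 - 2·44 = 10 and qs = 44 - 13 = 31.
Quantity traded falls to 10. At q = 10 the demand price is (98 - 10)/2 = 44 and the supply price is 13 + 10 = 23.
Deadweight loss = ½ · (44 - 23) · (24 - 10) = ½ · 21 · 14 = 147.

147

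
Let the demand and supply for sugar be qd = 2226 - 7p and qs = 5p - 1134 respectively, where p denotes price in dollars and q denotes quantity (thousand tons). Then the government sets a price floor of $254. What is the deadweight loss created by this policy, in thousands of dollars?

In a free market, 2226 - 7p = 5p - 1134 gives the equilibrium p* = 280, q* = 266.
The floor of 254 is below the equilibrium price 280, so it is not binding; the market clears at p* = 280, q* = 266.
Since the control does not bind, no trades are prevented and deadweight loss is zero.

0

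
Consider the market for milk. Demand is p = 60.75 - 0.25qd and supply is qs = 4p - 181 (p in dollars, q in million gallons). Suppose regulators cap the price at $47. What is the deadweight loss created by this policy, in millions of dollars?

Rearranging demand gives qd = 243 - 4p. Equilibrium: 243 - 4p = 4p - 181, so 424 = 8p and p* = 53, q* = 31.
Since 47 < 53, the ceiling is binding.
At p = 47: qd = 243 - 4·47 = 55 and qs = 4·47 - 181 = 7.
Quantity traded falls to 7. At q = 7 the demand price is (243 - 7)/4 = 59 and the supply price is (181 + 7)/4 = 47.
Deadweight loss = ½ · (59 - 47) · (31 - 7) = ½ · 12 · 24 = 144.

144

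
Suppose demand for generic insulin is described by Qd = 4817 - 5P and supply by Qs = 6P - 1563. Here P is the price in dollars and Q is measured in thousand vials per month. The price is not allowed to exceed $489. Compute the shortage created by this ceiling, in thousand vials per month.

Equilibrium: 4817 - 5P = 6P - 1563, so 6380 = 11P and P* = 580, Q* = 1917.
Because the ceiling (489) lies below the market-clearing price, it is binding.
At P = 489: Qd = 4817 - 5·489 = 2372 and Qs = 6·489 - 1563 = 1371.
Shortage = Qd - Qs = 2372 - 1371 = 1001.

1001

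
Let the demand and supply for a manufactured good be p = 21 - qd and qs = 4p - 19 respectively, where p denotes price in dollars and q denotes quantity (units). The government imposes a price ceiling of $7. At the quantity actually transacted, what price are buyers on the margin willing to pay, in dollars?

12

Rearranging demand gives qd = 21 - p. Without the control the market clears where 21 - p = 4p - 19, i.e. p* = 8 and q* = 13.
Because the ceiling (7) lies below the market-clearing price, it is binding.
At p = 7: qd = 21 - 7 = 14 and qs = 4·7 - 19 = 9.
Only 9 units reach the market. On the demand curve, the marginal buyer's willingness to pay at q = 9 is (21 - 9) = 12.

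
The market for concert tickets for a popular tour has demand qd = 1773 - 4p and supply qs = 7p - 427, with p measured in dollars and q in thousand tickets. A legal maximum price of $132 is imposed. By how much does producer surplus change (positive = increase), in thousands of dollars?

Setting quantity demanded equal to quantity supplied, 1773 - 4p = 7p - 427, gives p* = 200 and q* = 973.
Since 132 < 200, the ceiling is binding.
At p = 132: qd = 1773 - 4·132 = 1245 and qs = 7·132 - 427 = 497.
Producer surplus without the control is ½ · (200 - 61) · 973 = 67623.5.
With the ceiling, producers sell 497 units at 132, so PS = ½ · (132 - 61) · 497 = 17643.5.
Change in producer surplus = 17643.5 - 67623.5 = -49980.

-49980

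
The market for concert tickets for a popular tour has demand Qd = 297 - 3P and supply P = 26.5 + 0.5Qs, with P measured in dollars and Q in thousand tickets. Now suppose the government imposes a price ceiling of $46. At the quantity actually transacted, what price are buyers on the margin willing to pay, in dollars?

86

Rearranging supply gives Qs = 2P - 53. Setting quantity demanded equal to quantity supplied, 297 - 3P = 2P - 53, gives P* = 70 and Q* = 87.
Since 46 < 70, the ceiling is binding.
At P = 46: Qd = 297 - 3·46 = 159 and Qs = 2·46 - 53 = 39.
Only 39 units reach the market. On the demand curve, the marginal buyer's willingness to pay at Q = 39 is (297 - 39)/3 = 86.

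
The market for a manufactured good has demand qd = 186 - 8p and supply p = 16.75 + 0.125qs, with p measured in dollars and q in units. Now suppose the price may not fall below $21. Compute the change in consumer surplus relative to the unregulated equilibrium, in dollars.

Rearranging supply gives qs = 8p - 134. Setting quantity demanded equal to quantity supplied, 186 - 8p = 8p - 134, gives p* = 20 and q* = 26.
The floor of 21 is above the equilibrium price 20, so it binds.
At p = 21: qd = 186 - 8·21 = 18 and qs = 8·21 - 134 = 34.
Consumer surplus without the control is ½ · (23.25 - 20) · 26 = 42.25.
With the floor, consumers buy 18 units at 21, so CS = ½ · (23.25 - 21) · 18 = 20.25.
Change in consumer surplus = 20.25 - 42.25 = -22.

-22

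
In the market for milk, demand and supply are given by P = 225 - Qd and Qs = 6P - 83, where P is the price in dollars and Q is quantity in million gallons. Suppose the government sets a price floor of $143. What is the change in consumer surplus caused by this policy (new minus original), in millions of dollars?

Rearranging demand gives Qd = 225 - P. Setting quantity demanded equal to quantity supplied, 225 - P = 6P - 83, gives P* = 44 and Q* = 181.
The floor of 143 is above the equilibrium price 44, so it binds.
At P = 143: Qd = 225 - 143 = 82 and Qs = 6·143 - 83 = 775.
Consumer surplus without the control is ½ · (225 - 44) · 181 = 16380.5.
With the floor, consumers buy 82 units at 143, so CS = ½ · (225 - 143) · 82 = 3362.
Change in consumer surplus = 3362 - 16380.5 = -13018.5.

-13018.5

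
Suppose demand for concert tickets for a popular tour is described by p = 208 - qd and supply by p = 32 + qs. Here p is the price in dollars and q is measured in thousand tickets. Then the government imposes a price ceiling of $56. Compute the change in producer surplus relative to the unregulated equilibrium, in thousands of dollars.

-3584

Rearranging demand gives qd = 208 - p; rearranging supply gives qs = p - 32. Equilibrium: 208 - p = p - 32, so 240 = 2p and p* = 120, q* = 88.
Because the ceiling (56) lies below the market-clearing price, it is binding.
At p = 56: qd = 208 - 56 = 152 and qs = 56 - 32 = 24.
Producer surplus without the control is ½ · (120 - 32) · 88 = 3872.
With the ceiling, producers sell 24 units at 56, so PS = ½ · (56 - 32) · 24 = 288.
Change in producer surplus = 288 - 3872 = -3584.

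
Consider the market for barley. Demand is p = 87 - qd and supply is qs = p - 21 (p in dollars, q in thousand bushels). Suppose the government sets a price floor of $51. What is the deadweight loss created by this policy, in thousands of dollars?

Rearranging demand gives qd = 87 - p. Setting quantity demanded equal to quantity supplied, 87 - p = p - 21, gives p* = 54 and q* = 33.
Since 51 is below p* = 54, the floor does not bind and the free-market outcome prevails.
Since the control does not bind, no trades are prevented and deadweight loss is zero.

0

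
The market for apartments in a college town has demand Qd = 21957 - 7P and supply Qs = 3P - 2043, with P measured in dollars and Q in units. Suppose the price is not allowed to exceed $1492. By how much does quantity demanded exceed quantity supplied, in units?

Setting quantity demanded equal to quantity supplied, 21957 - 7P = 3P - 2043, gives P* = 2400 and Q* = 5157.
The ceiling of 1492 is below the equilibrium price 2400, so it binds.
At P = 1492: Qd = 21957 - 7·1492 = 11513 and Qs = 3·1492 - 2043 = 2433.
Shortage = Qd - Qs = 11513 - 2433 = 9080.

9080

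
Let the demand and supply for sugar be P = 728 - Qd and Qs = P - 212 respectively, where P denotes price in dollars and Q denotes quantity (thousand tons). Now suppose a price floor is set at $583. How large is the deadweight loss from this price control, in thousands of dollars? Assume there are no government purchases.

12769

Rearranging demand gives Qd = 728 - P. Without the control the market clears where 728 - P = P - 212, i.e. P* = 470 and Q* = 258.
Because the floor (583) lies above the market-clearing price, it is binding.
At P = 583: Qd = 728 - 583 = 145 and Qs = 583 - 212 = 371.
Quantity traded falls to 145. At Q = 145 the demand price is 728 - 145 = 583 and the supply price is 212 + 145 = 357.
Deadweight loss = ½ · (583 - 357) · (258 - 145) = ½ · 226 · 113 = 12769.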